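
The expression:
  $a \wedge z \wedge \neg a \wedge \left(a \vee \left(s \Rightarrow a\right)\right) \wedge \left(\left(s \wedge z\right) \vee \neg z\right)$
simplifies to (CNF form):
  $\text{False}$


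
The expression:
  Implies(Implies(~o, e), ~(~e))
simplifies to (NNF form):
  e | ~o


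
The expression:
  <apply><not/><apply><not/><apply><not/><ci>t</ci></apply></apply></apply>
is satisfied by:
  {t: False}


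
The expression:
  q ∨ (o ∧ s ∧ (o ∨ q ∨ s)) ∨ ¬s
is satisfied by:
  {o: True, q: True, s: False}
  {o: True, s: False, q: False}
  {q: True, s: False, o: False}
  {q: False, s: False, o: False}
  {o: True, q: True, s: True}
  {o: True, s: True, q: False}
  {q: True, s: True, o: False}


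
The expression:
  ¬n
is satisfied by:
  {n: False}


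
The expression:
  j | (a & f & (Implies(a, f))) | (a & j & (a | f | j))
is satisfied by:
  {f: True, j: True, a: True}
  {f: True, j: True, a: False}
  {j: True, a: True, f: False}
  {j: True, a: False, f: False}
  {f: True, a: True, j: False}


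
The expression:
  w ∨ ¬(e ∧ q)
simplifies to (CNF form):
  w ∨ ¬e ∨ ¬q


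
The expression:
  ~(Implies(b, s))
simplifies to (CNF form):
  b & ~s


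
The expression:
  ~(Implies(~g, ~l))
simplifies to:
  l & ~g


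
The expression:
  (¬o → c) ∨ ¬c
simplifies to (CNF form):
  True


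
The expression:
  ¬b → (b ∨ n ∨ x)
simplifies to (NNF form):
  b ∨ n ∨ x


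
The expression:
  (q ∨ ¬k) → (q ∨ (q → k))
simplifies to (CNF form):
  True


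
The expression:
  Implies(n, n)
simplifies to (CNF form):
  True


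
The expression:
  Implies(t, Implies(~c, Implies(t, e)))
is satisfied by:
  {c: True, e: True, t: False}
  {c: True, e: False, t: False}
  {e: True, c: False, t: False}
  {c: False, e: False, t: False}
  {c: True, t: True, e: True}
  {c: True, t: True, e: False}
  {t: True, e: True, c: False}


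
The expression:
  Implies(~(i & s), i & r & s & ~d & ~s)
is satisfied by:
  {i: True, s: True}


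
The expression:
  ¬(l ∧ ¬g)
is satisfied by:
  {g: True, l: False}
  {l: False, g: False}
  {l: True, g: True}


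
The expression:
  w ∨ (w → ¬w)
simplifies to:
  True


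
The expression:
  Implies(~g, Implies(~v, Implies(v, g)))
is always true.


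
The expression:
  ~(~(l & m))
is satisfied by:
  {m: True, l: True}


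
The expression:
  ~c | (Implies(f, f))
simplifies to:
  True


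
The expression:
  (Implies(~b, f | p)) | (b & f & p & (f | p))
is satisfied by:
  {b: True, p: True, f: True}
  {b: True, p: True, f: False}
  {b: True, f: True, p: False}
  {b: True, f: False, p: False}
  {p: True, f: True, b: False}
  {p: True, f: False, b: False}
  {f: True, p: False, b: False}


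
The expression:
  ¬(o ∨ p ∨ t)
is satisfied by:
  {o: False, p: False, t: False}


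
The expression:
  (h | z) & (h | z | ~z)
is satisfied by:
  {z: True, h: True}
  {z: True, h: False}
  {h: True, z: False}


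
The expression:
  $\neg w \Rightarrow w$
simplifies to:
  $w$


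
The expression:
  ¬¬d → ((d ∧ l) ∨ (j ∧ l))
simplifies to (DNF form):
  l ∨ ¬d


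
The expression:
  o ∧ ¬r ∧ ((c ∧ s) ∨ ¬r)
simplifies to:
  o ∧ ¬r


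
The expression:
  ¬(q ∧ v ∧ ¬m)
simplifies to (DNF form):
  m ∨ ¬q ∨ ¬v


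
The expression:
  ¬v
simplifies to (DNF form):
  ¬v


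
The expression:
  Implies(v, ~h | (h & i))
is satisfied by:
  {i: True, h: False, v: False}
  {h: False, v: False, i: False}
  {i: True, v: True, h: False}
  {v: True, h: False, i: False}
  {i: True, h: True, v: False}
  {h: True, i: False, v: False}
  {i: True, v: True, h: True}


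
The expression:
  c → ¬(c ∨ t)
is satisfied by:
  {c: False}


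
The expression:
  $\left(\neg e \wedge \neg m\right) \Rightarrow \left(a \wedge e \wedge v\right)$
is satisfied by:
  {m: True, e: True}
  {m: True, e: False}
  {e: True, m: False}


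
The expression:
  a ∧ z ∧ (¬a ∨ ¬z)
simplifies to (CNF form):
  False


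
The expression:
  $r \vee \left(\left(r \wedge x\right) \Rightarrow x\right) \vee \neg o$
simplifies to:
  $\text{True}$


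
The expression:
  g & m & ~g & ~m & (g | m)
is never true.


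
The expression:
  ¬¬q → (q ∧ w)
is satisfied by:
  {w: True, q: False}
  {q: False, w: False}
  {q: True, w: True}


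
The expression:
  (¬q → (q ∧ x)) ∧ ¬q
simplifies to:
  False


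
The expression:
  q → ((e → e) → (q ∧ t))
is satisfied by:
  {t: True, q: False}
  {q: False, t: False}
  {q: True, t: True}


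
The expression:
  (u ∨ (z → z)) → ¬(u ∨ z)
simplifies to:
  ¬u ∧ ¬z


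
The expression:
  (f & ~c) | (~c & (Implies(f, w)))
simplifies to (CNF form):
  ~c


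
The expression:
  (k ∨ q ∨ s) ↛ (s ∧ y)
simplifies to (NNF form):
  (k ∧ ¬s) ∨ (q ∧ ¬s) ∨ (s ∧ ¬y)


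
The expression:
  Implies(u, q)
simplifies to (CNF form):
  q | ~u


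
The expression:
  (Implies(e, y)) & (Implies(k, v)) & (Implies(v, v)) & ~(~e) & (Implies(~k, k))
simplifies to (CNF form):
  e & k & v & y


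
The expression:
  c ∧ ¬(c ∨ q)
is never true.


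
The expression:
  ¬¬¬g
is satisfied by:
  {g: False}


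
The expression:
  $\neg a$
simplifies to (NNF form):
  $\neg a$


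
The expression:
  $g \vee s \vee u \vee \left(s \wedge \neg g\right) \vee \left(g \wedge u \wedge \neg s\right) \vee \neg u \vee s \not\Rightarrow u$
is always true.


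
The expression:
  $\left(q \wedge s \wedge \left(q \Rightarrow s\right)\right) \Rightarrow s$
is always true.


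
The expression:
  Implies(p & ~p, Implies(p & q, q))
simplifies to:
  True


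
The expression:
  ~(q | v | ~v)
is never true.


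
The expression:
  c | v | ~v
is always true.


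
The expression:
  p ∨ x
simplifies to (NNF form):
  p ∨ x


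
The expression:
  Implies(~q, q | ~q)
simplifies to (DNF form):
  True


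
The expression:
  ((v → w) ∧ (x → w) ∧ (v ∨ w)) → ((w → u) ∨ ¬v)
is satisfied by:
  {u: True, w: False, v: False}
  {w: False, v: False, u: False}
  {u: True, v: True, w: False}
  {v: True, w: False, u: False}
  {u: True, w: True, v: False}
  {w: True, u: False, v: False}
  {u: True, v: True, w: True}


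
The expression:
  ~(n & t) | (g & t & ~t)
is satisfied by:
  {t: False, n: False}
  {n: True, t: False}
  {t: True, n: False}


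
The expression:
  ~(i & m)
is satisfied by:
  {m: False, i: False}
  {i: True, m: False}
  {m: True, i: False}


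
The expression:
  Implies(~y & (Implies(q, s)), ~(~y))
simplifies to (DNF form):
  y | (q & ~s)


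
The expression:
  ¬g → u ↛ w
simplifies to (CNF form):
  (g ∨ u) ∧ (g ∨ ¬w)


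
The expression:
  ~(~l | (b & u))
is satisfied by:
  {l: True, u: False, b: False}
  {b: True, l: True, u: False}
  {u: True, l: True, b: False}


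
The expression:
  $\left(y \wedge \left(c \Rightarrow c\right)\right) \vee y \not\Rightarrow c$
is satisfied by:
  {y: True}


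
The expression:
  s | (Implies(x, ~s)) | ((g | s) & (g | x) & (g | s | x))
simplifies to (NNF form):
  True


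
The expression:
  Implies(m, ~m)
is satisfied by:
  {m: False}


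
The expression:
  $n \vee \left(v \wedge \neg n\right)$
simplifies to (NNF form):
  $n \vee v$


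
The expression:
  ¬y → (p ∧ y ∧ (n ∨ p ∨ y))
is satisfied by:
  {y: True}


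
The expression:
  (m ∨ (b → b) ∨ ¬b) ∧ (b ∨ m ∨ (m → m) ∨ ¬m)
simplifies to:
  True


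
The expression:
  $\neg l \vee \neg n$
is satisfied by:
  {l: False, n: False}
  {n: True, l: False}
  {l: True, n: False}


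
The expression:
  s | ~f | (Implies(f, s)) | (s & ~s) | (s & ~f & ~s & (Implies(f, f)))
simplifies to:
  s | ~f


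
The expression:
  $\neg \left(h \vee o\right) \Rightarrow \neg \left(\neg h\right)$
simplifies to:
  $h \vee o$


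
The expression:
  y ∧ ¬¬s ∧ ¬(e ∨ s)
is never true.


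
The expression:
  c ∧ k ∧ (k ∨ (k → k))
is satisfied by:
  {c: True, k: True}


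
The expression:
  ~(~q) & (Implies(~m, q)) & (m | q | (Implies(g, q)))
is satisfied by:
  {q: True}


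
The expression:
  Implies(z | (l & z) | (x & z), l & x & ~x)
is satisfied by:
  {z: False}


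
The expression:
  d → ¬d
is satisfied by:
  {d: False}


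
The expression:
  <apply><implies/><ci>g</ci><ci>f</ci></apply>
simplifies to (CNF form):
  <apply><or/><ci>f</ci><apply><not/><ci>g</ci></apply></apply>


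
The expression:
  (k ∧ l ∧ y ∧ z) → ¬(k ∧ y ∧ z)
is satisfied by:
  {l: False, k: False, z: False, y: False}
  {y: True, l: False, k: False, z: False}
  {z: True, l: False, k: False, y: False}
  {y: True, z: True, l: False, k: False}
  {k: True, y: False, l: False, z: False}
  {y: True, k: True, l: False, z: False}
  {z: True, k: True, y: False, l: False}
  {y: True, z: True, k: True, l: False}
  {l: True, z: False, k: False, y: False}
  {y: True, l: True, z: False, k: False}
  {z: True, l: True, y: False, k: False}
  {y: True, z: True, l: True, k: False}
  {k: True, l: True, z: False, y: False}
  {y: True, k: True, l: True, z: False}
  {z: True, k: True, l: True, y: False}


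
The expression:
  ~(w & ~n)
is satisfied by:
  {n: True, w: False}
  {w: False, n: False}
  {w: True, n: True}


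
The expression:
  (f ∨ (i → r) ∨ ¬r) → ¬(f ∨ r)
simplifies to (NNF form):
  ¬f ∧ ¬r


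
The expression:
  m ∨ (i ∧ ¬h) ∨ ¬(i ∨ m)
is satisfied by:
  {m: True, h: False, i: False}
  {h: False, i: False, m: False}
  {i: True, m: True, h: False}
  {i: True, h: False, m: False}
  {m: True, h: True, i: False}
  {h: True, m: False, i: False}
  {i: True, h: True, m: True}


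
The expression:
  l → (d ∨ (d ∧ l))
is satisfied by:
  {d: True, l: False}
  {l: False, d: False}
  {l: True, d: True}


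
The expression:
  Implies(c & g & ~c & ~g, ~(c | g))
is always true.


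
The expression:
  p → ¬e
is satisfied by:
  {p: False, e: False}
  {e: True, p: False}
  {p: True, e: False}


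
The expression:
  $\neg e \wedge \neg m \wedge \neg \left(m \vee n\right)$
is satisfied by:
  {n: False, e: False, m: False}


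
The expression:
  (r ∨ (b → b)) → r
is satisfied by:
  {r: True}


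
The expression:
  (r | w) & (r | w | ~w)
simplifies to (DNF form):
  r | w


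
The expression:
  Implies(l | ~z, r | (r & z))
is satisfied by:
  {r: True, z: True, l: False}
  {r: True, z: False, l: False}
  {r: True, l: True, z: True}
  {r: True, l: True, z: False}
  {z: True, l: False, r: False}


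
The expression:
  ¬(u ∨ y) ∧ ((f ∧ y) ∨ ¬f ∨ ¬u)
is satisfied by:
  {u: False, y: False}


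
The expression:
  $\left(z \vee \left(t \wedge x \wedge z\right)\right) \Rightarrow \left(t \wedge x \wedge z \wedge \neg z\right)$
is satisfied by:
  {z: False}


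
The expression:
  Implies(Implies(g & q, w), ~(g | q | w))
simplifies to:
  ~w & (g | ~q) & (q | ~g)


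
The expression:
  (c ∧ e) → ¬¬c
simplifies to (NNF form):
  True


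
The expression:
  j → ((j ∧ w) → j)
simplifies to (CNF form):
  True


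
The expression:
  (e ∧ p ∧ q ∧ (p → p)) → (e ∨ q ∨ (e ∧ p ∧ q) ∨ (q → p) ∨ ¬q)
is always true.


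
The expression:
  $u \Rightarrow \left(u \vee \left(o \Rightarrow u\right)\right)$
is always true.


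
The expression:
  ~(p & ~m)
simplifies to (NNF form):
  m | ~p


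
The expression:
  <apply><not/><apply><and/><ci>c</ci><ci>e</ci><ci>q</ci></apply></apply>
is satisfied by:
  {c: False, q: False, e: False}
  {e: True, c: False, q: False}
  {q: True, c: False, e: False}
  {e: True, q: True, c: False}
  {c: True, e: False, q: False}
  {e: True, c: True, q: False}
  {q: True, c: True, e: False}


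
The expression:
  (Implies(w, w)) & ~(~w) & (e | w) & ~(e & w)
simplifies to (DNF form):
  w & ~e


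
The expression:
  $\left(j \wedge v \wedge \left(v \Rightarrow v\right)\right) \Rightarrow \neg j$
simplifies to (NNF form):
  $\neg j \vee \neg v$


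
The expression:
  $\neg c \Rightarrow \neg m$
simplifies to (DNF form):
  $c \vee \neg m$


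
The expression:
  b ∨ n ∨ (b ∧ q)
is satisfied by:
  {n: True, b: True}
  {n: True, b: False}
  {b: True, n: False}


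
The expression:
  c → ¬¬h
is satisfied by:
  {h: True, c: False}
  {c: False, h: False}
  {c: True, h: True}


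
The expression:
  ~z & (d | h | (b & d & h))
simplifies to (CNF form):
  ~z & (d | h)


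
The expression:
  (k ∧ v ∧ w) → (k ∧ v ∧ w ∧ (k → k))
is always true.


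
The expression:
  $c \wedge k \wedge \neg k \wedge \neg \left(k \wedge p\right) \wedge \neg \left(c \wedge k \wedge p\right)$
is never true.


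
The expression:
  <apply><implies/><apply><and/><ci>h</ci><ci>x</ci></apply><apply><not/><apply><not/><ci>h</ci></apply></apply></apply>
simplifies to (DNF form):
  <true/>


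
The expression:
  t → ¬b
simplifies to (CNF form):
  ¬b ∨ ¬t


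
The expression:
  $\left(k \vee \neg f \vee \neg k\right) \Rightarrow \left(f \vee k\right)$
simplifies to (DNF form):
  $f \vee k$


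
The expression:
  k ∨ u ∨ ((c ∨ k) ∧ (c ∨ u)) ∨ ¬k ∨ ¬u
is always true.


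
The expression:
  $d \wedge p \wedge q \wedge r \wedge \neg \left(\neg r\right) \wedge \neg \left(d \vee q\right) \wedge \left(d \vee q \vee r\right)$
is never true.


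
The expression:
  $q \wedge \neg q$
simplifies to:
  $\text{False}$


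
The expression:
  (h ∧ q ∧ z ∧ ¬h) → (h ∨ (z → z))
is always true.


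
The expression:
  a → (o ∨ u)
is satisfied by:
  {o: True, u: True, a: False}
  {o: True, u: False, a: False}
  {u: True, o: False, a: False}
  {o: False, u: False, a: False}
  {a: True, o: True, u: True}
  {a: True, o: True, u: False}
  {a: True, u: True, o: False}


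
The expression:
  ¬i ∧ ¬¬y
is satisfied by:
  {y: True, i: False}


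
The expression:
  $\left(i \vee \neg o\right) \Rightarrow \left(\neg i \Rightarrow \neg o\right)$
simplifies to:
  $\text{True}$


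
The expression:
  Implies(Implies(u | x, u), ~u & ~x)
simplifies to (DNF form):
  ~u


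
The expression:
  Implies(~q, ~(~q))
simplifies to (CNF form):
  q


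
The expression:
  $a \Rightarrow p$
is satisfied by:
  {p: True, a: False}
  {a: False, p: False}
  {a: True, p: True}


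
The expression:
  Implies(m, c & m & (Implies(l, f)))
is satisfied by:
  {c: True, f: True, l: False, m: False}
  {c: True, l: False, f: False, m: False}
  {c: True, f: True, l: True, m: False}
  {c: True, l: True, f: False, m: False}
  {f: True, c: False, l: False, m: False}
  {c: False, l: False, f: False, m: False}
  {f: True, l: True, c: False, m: False}
  {l: True, c: False, f: False, m: False}
  {m: True, f: True, c: True, l: False}
  {m: True, c: True, l: False, f: False}
  {m: True, f: True, c: True, l: True}


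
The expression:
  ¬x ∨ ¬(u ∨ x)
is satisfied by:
  {x: False}


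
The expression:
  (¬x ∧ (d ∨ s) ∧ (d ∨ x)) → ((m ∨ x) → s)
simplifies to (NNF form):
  s ∨ x ∨ ¬d ∨ ¬m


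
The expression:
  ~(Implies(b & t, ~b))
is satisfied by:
  {t: True, b: True}


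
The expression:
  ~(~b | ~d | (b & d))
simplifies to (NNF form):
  False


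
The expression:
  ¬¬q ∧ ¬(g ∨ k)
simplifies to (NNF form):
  q ∧ ¬g ∧ ¬k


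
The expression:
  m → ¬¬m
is always true.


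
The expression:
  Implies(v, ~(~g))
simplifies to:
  g | ~v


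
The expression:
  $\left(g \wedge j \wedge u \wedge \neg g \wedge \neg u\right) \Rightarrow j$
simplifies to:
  $\text{True}$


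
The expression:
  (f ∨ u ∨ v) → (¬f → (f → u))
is always true.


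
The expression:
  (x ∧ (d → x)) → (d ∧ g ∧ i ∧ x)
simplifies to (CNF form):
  (d ∨ ¬x) ∧ (g ∨ ¬x) ∧ (i ∨ ¬x)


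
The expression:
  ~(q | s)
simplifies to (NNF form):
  ~q & ~s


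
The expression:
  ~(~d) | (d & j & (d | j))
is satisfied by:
  {d: True}


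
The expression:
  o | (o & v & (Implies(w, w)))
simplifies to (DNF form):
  o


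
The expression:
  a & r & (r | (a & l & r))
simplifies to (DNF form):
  a & r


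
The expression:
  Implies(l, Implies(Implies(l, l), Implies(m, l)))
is always true.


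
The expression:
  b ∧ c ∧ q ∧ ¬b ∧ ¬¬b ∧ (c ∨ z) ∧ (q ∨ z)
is never true.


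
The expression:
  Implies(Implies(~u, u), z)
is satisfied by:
  {z: True, u: False}
  {u: False, z: False}
  {u: True, z: True}


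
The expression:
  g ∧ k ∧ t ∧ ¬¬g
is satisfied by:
  {t: True, g: True, k: True}


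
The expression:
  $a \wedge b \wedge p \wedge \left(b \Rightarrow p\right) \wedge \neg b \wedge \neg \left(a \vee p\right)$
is never true.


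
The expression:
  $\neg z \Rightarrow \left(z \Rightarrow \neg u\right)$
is always true.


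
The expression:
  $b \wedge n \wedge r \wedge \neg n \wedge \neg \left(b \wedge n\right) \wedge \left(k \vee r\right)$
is never true.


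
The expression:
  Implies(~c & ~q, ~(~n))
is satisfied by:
  {n: True, q: True, c: True}
  {n: True, q: True, c: False}
  {n: True, c: True, q: False}
  {n: True, c: False, q: False}
  {q: True, c: True, n: False}
  {q: True, c: False, n: False}
  {c: True, q: False, n: False}


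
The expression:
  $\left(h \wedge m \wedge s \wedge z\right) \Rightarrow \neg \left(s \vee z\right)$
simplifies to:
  $\neg h \vee \neg m \vee \neg s \vee \neg z$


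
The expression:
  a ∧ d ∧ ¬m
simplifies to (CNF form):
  a ∧ d ∧ ¬m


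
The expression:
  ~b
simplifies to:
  ~b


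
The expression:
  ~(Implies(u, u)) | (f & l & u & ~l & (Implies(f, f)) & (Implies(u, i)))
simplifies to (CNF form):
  False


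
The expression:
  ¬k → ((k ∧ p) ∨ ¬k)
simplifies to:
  True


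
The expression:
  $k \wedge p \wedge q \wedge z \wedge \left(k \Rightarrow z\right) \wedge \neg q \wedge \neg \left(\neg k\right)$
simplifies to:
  $\text{False}$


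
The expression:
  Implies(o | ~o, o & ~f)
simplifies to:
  o & ~f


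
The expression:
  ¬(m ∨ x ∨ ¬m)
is never true.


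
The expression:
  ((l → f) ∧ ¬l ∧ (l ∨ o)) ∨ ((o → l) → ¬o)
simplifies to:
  ¬l ∨ ¬o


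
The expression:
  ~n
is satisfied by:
  {n: False}


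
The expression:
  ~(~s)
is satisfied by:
  {s: True}


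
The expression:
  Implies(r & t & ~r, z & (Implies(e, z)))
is always true.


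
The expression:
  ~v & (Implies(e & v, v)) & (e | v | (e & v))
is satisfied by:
  {e: True, v: False}


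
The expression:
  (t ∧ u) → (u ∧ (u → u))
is always true.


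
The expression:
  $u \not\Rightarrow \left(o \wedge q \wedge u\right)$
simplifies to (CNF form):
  $u \wedge \left(\neg o \vee \neg q\right)$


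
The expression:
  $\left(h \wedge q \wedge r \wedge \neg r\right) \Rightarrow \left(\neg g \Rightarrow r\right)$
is always true.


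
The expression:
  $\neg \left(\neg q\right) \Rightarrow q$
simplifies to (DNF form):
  $\text{True}$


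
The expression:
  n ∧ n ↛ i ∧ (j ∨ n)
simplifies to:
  n ∧ ¬i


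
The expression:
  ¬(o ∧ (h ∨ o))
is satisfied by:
  {o: False}


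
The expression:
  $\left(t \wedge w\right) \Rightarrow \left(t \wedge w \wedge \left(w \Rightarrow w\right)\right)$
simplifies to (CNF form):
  $\text{True}$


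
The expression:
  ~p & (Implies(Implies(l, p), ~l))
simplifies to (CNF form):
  ~p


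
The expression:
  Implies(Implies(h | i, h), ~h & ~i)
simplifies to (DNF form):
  ~h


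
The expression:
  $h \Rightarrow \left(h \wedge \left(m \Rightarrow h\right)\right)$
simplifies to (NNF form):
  $\text{True}$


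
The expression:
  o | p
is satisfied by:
  {o: True, p: True}
  {o: True, p: False}
  {p: True, o: False}


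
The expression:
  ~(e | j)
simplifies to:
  ~e & ~j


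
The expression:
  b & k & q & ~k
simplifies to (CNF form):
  False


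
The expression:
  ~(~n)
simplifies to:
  n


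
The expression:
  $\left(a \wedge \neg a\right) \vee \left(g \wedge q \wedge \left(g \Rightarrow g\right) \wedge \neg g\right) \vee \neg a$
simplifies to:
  $\neg a$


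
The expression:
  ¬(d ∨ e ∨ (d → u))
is never true.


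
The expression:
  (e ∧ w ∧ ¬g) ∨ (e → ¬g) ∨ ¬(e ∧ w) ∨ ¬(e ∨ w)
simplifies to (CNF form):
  ¬e ∨ ¬g ∨ ¬w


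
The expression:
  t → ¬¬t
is always true.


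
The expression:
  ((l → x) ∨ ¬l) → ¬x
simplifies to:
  ¬x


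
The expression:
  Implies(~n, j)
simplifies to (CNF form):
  j | n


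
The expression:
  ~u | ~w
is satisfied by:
  {w: False, u: False}
  {u: True, w: False}
  {w: True, u: False}


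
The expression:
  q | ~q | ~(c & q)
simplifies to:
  True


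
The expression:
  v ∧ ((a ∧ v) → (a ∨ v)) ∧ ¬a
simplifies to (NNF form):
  v ∧ ¬a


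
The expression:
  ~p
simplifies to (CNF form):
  ~p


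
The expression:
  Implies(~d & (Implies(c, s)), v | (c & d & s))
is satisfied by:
  {v: True, d: True, c: True, s: False}
  {v: True, d: True, s: False, c: False}
  {v: True, d: True, c: True, s: True}
  {v: True, d: True, s: True, c: False}
  {v: True, c: True, s: False, d: False}
  {v: True, s: False, c: False, d: False}
  {v: True, c: True, s: True, d: False}
  {v: True, s: True, c: False, d: False}
  {c: True, d: True, s: False, v: False}
  {d: True, s: False, c: False, v: False}
  {c: True, d: True, s: True, v: False}
  {d: True, s: True, c: False, v: False}
  {c: True, d: False, s: False, v: False}


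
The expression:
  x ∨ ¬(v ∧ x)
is always true.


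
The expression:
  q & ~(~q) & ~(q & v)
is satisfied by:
  {q: True, v: False}


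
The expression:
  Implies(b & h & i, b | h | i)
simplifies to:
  True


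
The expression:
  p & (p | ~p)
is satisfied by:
  {p: True}


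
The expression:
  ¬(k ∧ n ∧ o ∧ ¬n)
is always true.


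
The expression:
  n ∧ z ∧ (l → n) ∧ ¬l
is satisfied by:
  {z: True, n: True, l: False}


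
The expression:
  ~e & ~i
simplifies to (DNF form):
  ~e & ~i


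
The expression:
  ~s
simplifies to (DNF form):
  ~s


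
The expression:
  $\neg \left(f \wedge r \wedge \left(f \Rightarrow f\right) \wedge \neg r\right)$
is always true.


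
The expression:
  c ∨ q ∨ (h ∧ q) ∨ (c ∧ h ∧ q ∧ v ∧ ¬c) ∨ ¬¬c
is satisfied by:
  {q: True, c: True}
  {q: True, c: False}
  {c: True, q: False}


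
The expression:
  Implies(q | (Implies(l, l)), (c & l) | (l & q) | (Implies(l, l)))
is always true.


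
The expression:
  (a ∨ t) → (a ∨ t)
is always true.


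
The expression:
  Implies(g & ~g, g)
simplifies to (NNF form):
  True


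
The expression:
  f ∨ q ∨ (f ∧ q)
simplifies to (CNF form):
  f ∨ q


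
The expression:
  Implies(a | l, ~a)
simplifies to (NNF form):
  ~a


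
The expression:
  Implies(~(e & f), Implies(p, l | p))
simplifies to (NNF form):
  True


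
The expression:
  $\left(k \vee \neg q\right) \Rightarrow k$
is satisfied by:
  {k: True, q: True}
  {k: True, q: False}
  {q: True, k: False}


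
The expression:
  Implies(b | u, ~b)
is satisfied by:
  {b: False}


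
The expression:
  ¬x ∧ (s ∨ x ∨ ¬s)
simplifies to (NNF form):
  ¬x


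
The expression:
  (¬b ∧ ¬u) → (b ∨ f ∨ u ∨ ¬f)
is always true.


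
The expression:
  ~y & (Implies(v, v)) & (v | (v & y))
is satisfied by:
  {v: True, y: False}


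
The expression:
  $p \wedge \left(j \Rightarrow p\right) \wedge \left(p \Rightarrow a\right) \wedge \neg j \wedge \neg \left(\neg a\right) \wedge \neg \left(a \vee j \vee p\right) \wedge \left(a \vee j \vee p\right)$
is never true.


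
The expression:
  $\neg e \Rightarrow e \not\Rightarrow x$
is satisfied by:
  {e: True}


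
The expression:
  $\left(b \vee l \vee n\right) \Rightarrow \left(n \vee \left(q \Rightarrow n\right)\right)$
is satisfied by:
  {n: True, b: False, l: False, q: False}
  {n: True, l: True, b: False, q: False}
  {n: True, b: True, l: False, q: False}
  {n: True, l: True, b: True, q: False}
  {n: False, b: False, l: False, q: False}
  {l: True, n: False, b: False, q: False}
  {b: True, n: False, l: False, q: False}
  {l: True, b: True, n: False, q: False}
  {q: True, n: True, b: False, l: False}
  {q: True, l: True, n: True, b: False}
  {q: True, n: True, b: True, l: False}
  {q: True, l: True, n: True, b: True}
  {q: True, n: False, b: False, l: False}


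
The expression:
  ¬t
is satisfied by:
  {t: False}


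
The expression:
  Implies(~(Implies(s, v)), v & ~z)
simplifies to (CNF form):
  v | ~s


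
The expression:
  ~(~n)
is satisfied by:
  {n: True}


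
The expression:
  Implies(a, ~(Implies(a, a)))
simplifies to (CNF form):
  ~a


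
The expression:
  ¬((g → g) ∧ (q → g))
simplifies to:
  q ∧ ¬g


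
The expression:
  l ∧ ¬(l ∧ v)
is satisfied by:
  {l: True, v: False}


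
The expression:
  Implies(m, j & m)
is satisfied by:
  {j: True, m: False}
  {m: False, j: False}
  {m: True, j: True}


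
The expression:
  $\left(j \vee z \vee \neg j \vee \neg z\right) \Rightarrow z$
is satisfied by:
  {z: True}


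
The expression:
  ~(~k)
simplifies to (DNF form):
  k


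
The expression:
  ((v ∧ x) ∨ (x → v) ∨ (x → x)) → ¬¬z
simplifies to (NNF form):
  z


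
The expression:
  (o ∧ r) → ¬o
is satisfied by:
  {o: False, r: False}
  {r: True, o: False}
  {o: True, r: False}


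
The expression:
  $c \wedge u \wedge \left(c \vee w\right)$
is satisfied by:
  {c: True, u: True}


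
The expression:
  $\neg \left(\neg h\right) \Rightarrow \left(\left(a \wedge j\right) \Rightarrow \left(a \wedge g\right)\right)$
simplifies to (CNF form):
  $g \vee \neg a \vee \neg h \vee \neg j$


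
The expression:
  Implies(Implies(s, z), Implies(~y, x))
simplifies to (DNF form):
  x | y | (s & ~z)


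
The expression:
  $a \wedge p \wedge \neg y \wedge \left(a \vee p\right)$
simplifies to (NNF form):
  $a \wedge p \wedge \neg y$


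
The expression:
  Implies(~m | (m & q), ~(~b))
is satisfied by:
  {b: True, m: True, q: False}
  {b: True, q: False, m: False}
  {b: True, m: True, q: True}
  {b: True, q: True, m: False}
  {m: True, q: False, b: False}


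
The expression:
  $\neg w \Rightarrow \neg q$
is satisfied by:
  {w: True, q: False}
  {q: False, w: False}
  {q: True, w: True}


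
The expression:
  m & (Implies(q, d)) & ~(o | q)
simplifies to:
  m & ~o & ~q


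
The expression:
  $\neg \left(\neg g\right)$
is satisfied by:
  {g: True}


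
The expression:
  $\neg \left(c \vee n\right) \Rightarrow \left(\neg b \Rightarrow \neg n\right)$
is always true.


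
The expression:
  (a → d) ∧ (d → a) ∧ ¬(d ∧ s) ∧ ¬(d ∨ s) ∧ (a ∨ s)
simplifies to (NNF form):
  False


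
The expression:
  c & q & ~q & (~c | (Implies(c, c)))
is never true.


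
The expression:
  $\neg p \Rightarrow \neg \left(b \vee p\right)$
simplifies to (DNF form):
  $p \vee \neg b$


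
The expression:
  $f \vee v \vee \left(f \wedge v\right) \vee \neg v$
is always true.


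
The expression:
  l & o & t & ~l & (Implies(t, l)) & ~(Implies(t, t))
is never true.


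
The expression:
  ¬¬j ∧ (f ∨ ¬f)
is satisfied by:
  {j: True}


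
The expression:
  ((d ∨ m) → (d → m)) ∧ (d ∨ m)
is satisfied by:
  {m: True}


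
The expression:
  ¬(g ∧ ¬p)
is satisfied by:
  {p: True, g: False}
  {g: False, p: False}
  {g: True, p: True}


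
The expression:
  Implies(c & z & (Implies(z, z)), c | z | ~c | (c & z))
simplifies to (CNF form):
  True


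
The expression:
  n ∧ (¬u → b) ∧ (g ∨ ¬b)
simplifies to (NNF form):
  n ∧ (b ∨ u) ∧ (g ∨ ¬b)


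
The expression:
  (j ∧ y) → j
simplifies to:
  True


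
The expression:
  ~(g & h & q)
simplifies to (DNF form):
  ~g | ~h | ~q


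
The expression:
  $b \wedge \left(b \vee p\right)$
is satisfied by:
  {b: True}


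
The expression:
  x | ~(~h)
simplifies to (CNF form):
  h | x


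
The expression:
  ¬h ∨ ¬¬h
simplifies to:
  True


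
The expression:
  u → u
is always true.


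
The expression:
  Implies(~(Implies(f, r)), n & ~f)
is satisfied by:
  {r: True, f: False}
  {f: False, r: False}
  {f: True, r: True}


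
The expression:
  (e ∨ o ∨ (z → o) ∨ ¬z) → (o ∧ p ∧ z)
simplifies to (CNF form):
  z ∧ (o ∨ ¬e) ∧ (p ∨ ¬o)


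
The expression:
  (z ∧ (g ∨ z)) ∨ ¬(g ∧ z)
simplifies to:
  True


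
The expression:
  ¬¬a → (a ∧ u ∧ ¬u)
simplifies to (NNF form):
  ¬a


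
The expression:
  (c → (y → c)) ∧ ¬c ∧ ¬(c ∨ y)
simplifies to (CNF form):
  ¬c ∧ ¬y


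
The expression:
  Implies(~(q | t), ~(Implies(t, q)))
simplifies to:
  q | t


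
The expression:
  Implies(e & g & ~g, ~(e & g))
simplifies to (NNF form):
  True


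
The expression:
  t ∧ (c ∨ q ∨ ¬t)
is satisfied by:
  {t: True, q: True, c: True}
  {t: True, q: True, c: False}
  {t: True, c: True, q: False}


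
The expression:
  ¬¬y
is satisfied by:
  {y: True}


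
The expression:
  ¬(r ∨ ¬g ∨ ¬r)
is never true.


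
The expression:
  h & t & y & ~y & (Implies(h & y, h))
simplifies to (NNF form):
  False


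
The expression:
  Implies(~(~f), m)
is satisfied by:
  {m: True, f: False}
  {f: False, m: False}
  {f: True, m: True}


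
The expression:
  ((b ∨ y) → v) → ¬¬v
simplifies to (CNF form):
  b ∨ v ∨ y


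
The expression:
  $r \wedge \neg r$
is never true.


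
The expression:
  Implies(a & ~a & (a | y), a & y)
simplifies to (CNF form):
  True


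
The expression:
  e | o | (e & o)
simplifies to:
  e | o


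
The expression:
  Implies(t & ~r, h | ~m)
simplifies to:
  h | r | ~m | ~t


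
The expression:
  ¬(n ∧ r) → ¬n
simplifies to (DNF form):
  r ∨ ¬n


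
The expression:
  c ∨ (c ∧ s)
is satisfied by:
  {c: True}


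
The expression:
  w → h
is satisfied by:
  {h: True, w: False}
  {w: False, h: False}
  {w: True, h: True}


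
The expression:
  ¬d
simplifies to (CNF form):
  ¬d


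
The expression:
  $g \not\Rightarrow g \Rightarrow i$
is always true.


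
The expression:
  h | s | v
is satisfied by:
  {s: True, v: True, h: True}
  {s: True, v: True, h: False}
  {s: True, h: True, v: False}
  {s: True, h: False, v: False}
  {v: True, h: True, s: False}
  {v: True, h: False, s: False}
  {h: True, v: False, s: False}


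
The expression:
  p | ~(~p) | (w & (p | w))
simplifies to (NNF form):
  p | w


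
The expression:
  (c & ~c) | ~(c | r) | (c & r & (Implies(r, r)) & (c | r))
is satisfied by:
  {c: False, r: False}
  {r: True, c: True}


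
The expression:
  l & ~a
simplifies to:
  l & ~a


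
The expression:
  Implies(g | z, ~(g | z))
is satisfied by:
  {g: False, z: False}


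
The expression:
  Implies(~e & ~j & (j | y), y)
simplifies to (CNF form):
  True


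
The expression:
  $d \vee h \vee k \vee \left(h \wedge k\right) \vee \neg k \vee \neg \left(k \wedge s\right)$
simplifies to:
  $\text{True}$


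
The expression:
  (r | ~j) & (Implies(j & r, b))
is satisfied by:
  {b: True, r: True, j: False}
  {b: True, r: False, j: False}
  {r: True, b: False, j: False}
  {b: False, r: False, j: False}
  {j: True, b: True, r: True}


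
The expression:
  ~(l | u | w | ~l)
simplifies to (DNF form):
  False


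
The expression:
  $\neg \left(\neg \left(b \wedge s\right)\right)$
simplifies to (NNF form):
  $b \wedge s$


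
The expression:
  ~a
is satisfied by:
  {a: False}


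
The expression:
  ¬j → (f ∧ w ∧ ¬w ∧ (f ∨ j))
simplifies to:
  j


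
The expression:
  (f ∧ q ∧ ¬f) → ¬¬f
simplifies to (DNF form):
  True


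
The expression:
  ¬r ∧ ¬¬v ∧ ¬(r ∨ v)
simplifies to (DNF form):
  False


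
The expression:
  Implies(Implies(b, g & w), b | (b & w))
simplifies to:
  b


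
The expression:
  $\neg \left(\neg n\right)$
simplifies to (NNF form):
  $n$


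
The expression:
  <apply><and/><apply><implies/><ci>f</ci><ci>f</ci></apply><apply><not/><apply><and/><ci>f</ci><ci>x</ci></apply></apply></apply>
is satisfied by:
  {x: False, f: False}
  {f: True, x: False}
  {x: True, f: False}


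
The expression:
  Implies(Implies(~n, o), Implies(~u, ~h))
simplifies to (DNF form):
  u | ~h | (~n & ~o)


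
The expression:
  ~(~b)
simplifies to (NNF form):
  b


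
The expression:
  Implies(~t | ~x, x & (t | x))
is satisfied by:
  {x: True}


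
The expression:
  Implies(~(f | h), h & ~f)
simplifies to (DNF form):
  f | h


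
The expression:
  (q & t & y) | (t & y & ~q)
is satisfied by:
  {t: True, y: True}


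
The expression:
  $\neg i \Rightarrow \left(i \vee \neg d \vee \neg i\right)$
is always true.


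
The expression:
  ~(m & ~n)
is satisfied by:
  {n: True, m: False}
  {m: False, n: False}
  {m: True, n: True}


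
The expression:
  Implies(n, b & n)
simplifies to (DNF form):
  b | ~n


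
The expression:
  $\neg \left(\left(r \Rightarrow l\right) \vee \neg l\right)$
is never true.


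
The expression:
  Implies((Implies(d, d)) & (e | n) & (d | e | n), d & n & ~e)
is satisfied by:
  {d: True, e: False, n: False}
  {d: False, e: False, n: False}
  {n: True, d: True, e: False}


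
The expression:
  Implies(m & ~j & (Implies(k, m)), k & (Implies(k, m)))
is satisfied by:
  {k: True, j: True, m: False}
  {k: True, j: False, m: False}
  {j: True, k: False, m: False}
  {k: False, j: False, m: False}
  {k: True, m: True, j: True}
  {k: True, m: True, j: False}
  {m: True, j: True, k: False}


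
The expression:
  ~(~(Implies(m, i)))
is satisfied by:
  {i: True, m: False}
  {m: False, i: False}
  {m: True, i: True}


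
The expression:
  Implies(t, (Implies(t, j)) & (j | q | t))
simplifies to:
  j | ~t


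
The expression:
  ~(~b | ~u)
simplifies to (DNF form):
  b & u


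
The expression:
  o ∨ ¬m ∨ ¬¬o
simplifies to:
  o ∨ ¬m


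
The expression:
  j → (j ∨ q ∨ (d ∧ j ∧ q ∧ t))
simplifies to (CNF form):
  True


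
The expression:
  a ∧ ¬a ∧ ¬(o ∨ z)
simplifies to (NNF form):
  False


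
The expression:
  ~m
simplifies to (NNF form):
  ~m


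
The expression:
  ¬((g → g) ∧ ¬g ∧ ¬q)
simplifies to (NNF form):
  g ∨ q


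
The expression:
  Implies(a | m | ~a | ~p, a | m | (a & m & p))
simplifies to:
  a | m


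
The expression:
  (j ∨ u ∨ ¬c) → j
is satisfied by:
  {c: True, j: True, u: False}
  {j: True, u: False, c: False}
  {c: True, j: True, u: True}
  {j: True, u: True, c: False}
  {c: True, u: False, j: False}


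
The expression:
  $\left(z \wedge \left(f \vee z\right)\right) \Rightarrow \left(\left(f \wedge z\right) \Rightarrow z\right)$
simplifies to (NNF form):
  $\text{True}$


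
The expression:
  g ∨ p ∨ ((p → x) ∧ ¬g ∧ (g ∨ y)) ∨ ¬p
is always true.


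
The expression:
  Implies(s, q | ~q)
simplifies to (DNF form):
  True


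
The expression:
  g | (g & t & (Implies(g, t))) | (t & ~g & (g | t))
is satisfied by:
  {t: True, g: True}
  {t: True, g: False}
  {g: True, t: False}


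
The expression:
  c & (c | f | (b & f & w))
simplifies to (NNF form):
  c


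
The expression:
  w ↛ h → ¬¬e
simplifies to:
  e ∨ h ∨ ¬w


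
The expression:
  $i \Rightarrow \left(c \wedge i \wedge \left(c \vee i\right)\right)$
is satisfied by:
  {c: True, i: False}
  {i: False, c: False}
  {i: True, c: True}


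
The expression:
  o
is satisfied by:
  {o: True}


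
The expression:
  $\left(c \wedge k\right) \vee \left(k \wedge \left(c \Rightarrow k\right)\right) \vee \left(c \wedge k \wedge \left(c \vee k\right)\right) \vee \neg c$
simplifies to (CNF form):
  $k \vee \neg c$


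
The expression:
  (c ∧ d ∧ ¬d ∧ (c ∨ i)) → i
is always true.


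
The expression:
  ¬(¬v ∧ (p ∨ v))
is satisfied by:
  {v: True, p: False}
  {p: False, v: False}
  {p: True, v: True}


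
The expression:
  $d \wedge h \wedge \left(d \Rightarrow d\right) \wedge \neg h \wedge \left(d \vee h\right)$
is never true.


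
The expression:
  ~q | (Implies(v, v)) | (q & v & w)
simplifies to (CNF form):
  True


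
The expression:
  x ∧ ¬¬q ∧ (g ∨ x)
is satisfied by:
  {x: True, q: True}


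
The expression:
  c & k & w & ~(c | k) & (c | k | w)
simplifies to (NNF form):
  False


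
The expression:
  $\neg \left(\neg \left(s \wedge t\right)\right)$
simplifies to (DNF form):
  $s \wedge t$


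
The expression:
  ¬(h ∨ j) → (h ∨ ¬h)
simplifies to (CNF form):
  True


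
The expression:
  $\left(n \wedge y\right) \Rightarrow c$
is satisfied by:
  {c: True, y: False, n: False}
  {y: False, n: False, c: False}
  {c: True, n: True, y: False}
  {n: True, y: False, c: False}
  {c: True, y: True, n: False}
  {y: True, c: False, n: False}
  {c: True, n: True, y: True}


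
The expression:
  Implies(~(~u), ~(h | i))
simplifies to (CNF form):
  (~h | ~u) & (~i | ~u)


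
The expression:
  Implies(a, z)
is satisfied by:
  {z: True, a: False}
  {a: False, z: False}
  {a: True, z: True}


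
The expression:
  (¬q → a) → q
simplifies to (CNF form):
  q ∨ ¬a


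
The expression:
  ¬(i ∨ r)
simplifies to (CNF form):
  ¬i ∧ ¬r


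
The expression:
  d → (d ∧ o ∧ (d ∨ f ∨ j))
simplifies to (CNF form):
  o ∨ ¬d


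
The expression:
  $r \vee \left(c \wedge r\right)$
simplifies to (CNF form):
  $r$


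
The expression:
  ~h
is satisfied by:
  {h: False}


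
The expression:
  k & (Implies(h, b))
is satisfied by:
  {b: True, k: True, h: False}
  {k: True, h: False, b: False}
  {b: True, h: True, k: True}


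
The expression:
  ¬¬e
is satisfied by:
  {e: True}


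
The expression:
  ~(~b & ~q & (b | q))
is always true.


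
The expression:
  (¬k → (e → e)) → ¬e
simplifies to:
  ¬e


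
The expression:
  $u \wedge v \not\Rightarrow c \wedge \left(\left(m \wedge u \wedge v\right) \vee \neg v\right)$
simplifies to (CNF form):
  $m \wedge u \wedge v \wedge \neg c$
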